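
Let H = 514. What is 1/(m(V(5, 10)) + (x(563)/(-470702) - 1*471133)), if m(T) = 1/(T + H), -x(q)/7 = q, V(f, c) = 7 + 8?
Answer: -249001358/117312754243123 ≈ -2.1225e-6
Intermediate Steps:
V(f, c) = 15
x(q) = -7*q
m(T) = 1/(514 + T) (m(T) = 1/(T + 514) = 1/(514 + T))
1/(m(V(5, 10)) + (x(563)/(-470702) - 1*471133)) = 1/(1/(514 + 15) + (-7*563/(-470702) - 1*471133)) = 1/(1/529 + (-3941*(-1/470702) - 471133)) = 1/(1/529 + (3941/470702 - 471133)) = 1/(1/529 - 221763241425/470702) = 1/(-117312754243123/249001358) = -249001358/117312754243123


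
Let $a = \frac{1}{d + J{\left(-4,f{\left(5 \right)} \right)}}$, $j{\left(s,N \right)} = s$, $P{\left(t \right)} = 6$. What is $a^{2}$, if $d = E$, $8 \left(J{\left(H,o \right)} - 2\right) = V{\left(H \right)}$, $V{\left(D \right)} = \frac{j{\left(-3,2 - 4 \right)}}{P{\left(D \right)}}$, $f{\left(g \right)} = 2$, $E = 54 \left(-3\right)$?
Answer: $\frac{256}{6558721} \approx 3.9032 \cdot 10^{-5}$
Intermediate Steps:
$E = -162$
$V{\left(D \right)} = - \frac{1}{2}$ ($V{\left(D \right)} = - \frac{3}{6} = \left(-3\right) \frac{1}{6} = - \frac{1}{2}$)
$J{\left(H,o \right)} = \frac{31}{16}$ ($J{\left(H,o \right)} = 2 + \frac{1}{8} \left(- \frac{1}{2}\right) = 2 - \frac{1}{16} = \frac{31}{16}$)
$d = -162$
$a = - \frac{16}{2561}$ ($a = \frac{1}{-162 + \frac{31}{16}} = \frac{1}{- \frac{2561}{16}} = - \frac{16}{2561} \approx -0.0062476$)
$a^{2} = \left(- \frac{16}{2561}\right)^{2} = \frac{256}{6558721}$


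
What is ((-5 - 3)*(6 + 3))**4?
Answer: 26873856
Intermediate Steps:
((-5 - 3)*(6 + 3))**4 = (-8*9)**4 = (-72)**4 = 26873856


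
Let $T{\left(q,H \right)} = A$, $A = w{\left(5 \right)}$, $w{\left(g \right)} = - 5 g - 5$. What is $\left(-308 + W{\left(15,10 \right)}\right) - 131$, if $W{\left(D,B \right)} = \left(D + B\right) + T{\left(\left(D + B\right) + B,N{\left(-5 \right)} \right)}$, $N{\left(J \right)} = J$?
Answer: $-444$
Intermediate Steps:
$w{\left(g \right)} = -5 - 5 g$
$A = -30$ ($A = -5 - 25 = -30$)
$T{\left(q,H \right)} = -30$
$W{\left(D,B \right)} = -30 + B + D$ ($W{\left(D,B \right)} = \left(D + B\right) - 30 = \left(B + D\right) - 30 = -30 + B + D$)
$\left(-308 + W{\left(15,10 \right)}\right) - 131 = \left(-308 + \left(-30 + 10 + 15\right)\right) - 131 = \left(-308 - 5\right) - 131 = -313 - 131 = -444$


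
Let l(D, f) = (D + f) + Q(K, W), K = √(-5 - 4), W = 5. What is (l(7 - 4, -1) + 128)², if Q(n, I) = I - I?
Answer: 16900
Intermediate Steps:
K = 3*I (K = √(-9) = 3*I ≈ 3.0*I)
Q(n, I) = 0
l(D, f) = D + f (l(D, f) = (D + f) + 0 = D + f)
(l(7 - 4, -1) + 128)² = (((7 - 4) - 1) + 128)² = ((3 - 1) + 128)² = (2 + 128)² = 130² = 16900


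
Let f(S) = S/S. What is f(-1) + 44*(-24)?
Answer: -1055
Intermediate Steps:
f(S) = 1
f(-1) + 44*(-24) = 1 + 44*(-24) = 1 - 1056 = -1055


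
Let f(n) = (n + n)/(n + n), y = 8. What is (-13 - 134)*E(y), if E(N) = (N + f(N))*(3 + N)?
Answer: -14553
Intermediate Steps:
f(n) = 1 (f(n) = (2*n)/((2*n)) = (2*n)*(1/(2*n)) = 1)
E(N) = (1 + N)*(3 + N) (E(N) = (N + 1)*(3 + N) = (1 + N)*(3 + N))
(-13 - 134)*E(y) = (-13 - 134)*(3 + 8² + 4*8) = -147*(3 + 64 + 32) = -147*99 = -14553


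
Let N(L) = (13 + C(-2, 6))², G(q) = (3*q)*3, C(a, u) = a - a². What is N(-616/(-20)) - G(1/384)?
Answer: 6269/128 ≈ 48.977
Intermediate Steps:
G(q) = 9*q
N(L) = 49 (N(L) = (13 - 2*(1 - 1*(-2)))² = (13 - 2*(1 + 2))² = (13 - 2*3)² = (13 - 6)² = 7² = 49)
N(-616/(-20)) - G(1/384) = 49 - 9/384 = 49 - 1*3/128 = 49 - 3/128 = 6269/128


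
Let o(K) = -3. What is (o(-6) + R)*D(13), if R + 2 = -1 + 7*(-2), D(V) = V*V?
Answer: -3380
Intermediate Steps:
D(V) = V²
R = -17 (R = -2 + (-1 + 7*(-2)) = -2 + (-1 - 14) = -2 - 15 = -17)
(o(-6) + R)*D(13) = (-3 - 17)*13² = -20*169 = -3380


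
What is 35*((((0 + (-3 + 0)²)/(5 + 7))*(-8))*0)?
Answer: 0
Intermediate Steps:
35*((((0 + (-3 + 0)²)/(5 + 7))*(-8))*0) = 35*((((0 + (-3)²)/12)*(-8))*0) = 35*((((0 + 9)*(1/12))*(-8))*0) = 35*(((9*(1/12))*(-8))*0) = 35*(((¾)*(-8))*0) = 35*(-6*0) = 35*0 = 0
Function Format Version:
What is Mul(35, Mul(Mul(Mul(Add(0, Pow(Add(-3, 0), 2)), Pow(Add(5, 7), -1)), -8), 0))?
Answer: 0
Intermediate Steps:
Mul(35, Mul(Mul(Mul(Add(0, Pow(Add(-3, 0), 2)), Pow(Add(5, 7), -1)), -8), 0)) = Mul(35, Mul(Mul(Mul(Add(0, Pow(-3, 2)), Pow(12, -1)), -8), 0)) = Mul(35, Mul(Mul(Mul(Add(0, 9), Rational(1, 12)), -8), 0)) = Mul(35, Mul(Mul(Mul(9, Rational(1, 12)), -8), 0)) = Mul(35, Mul(Mul(Rational(3, 4), -8), 0)) = Mul(35, Mul(-6, 0)) = Mul(35, 0) = 0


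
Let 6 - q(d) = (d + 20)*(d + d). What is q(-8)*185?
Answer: 36630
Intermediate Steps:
q(d) = 6 - 2*d*(20 + d) (q(d) = 6 - (d + 20)*(d + d) = 6 - (20 + d)*2*d = 6 - 2*d*(20 + d))
q(-8)*185 = (6 - 40*(-8) - 2*(-8)²)*185 = (6 + 320 - 2*64)*185 = (6 + 320 - 128)*185 = 198*185 = 36630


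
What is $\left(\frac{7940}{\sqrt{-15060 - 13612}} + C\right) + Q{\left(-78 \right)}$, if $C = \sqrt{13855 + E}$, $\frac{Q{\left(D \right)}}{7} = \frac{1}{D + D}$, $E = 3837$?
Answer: $- \frac{7}{156} + 2 \sqrt{4423} - \frac{1985 i \sqrt{7}}{112} \approx 132.97 - 46.891 i$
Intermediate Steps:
$Q{\left(D \right)} = \frac{7}{2 D}$ ($Q{\left(D \right)} = \frac{7}{D + D} = \frac{7}{2 D}$)
$C = 2 \sqrt{4423}$ ($C = \sqrt{13855 + 3837} = \sqrt{17692} = 2 \sqrt{4423} \approx 133.01$)
$\left(\frac{7940}{\sqrt{-15060 - 13612}} + C\right) + Q{\left(-78 \right)} = \left(\frac{7940}{\sqrt{-15060 - 13612}} + 2 \sqrt{4423}\right) + \frac{7}{2 \left(-78\right)} = \left(\frac{7940}{\sqrt{-28672}} + 2 \sqrt{4423}\right) + \frac{7}{2} \left(- \frac{1}{78}\right) = \left(\frac{7940}{64 i \sqrt{7}} + 2 \sqrt{4423}\right) - \frac{7}{156} = \left(7940 \left(- \frac{i \sqrt{7}}{448}\right) + 2 \sqrt{4423}\right) - \frac{7}{156} = \left(- \frac{1985 i \sqrt{7}}{112} + 2 \sqrt{4423}\right) - \frac{7}{156} = \left(2 \sqrt{4423} - \frac{1985 i \sqrt{7}}{112}\right) - \frac{7}{156} = - \frac{7}{156} + 2 \sqrt{4423} - \frac{1985 i \sqrt{7}}{112}$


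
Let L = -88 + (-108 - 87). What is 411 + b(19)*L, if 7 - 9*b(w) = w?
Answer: 2365/3 ≈ 788.33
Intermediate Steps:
b(w) = 7/9 - w/9
L = -283 (L = -88 - 195 = -283)
411 + b(19)*L = 411 + (7/9 - 1/9*19)*(-283) = 411 + (7/9 - 19/9)*(-283) = 411 - 4/3*(-283) = 411 + 1132/3 = 2365/3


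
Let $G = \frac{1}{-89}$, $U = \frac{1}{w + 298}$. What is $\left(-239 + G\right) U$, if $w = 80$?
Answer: $- \frac{10636}{16821} \approx -0.63231$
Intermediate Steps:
$U = \frac{1}{378}$ ($U = \frac{1}{80 + 298} = \frac{1}{378} \approx 0.0026455$)
$G = - \frac{1}{89} \approx -0.011236$
$\left(-239 + G\right) U = \left(-239 - \frac{1}{89}\right) \frac{1}{378} = \left(- \frac{21272}{89}\right) \frac{1}{378} = - \frac{10636}{16821}$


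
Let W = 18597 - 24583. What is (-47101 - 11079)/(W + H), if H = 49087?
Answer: -58180/43101 ≈ -1.3499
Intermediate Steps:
W = -5986
(-47101 - 11079)/(W + H) = (-47101 - 11079)/(-5986 + 49087) = -58180/43101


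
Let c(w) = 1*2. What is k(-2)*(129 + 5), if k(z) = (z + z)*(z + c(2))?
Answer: 0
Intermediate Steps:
c(w) = 2
k(z) = 2*z*(2 + z) (k(z) = (z + z)*(z + 2) = (2*z)*(2 + z) = 2*z*(2 + z))
k(-2)*(129 + 5) = (2*(-2)*(2 - 2))*(129 + 5) = (2*(-2)*0)*134 = 0*134 = 0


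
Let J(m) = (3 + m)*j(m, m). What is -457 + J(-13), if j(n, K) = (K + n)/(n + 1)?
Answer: -1436/3 ≈ -478.67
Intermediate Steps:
j(n, K) = (K + n)/(1 + n)
J(m) = 2*m*(3 + m)/(1 + m) (J(m) = (3 + m)*((m + m)/(1 + m)) = (3 + m)*((2*m)/(1 + m)) = (3 + m)*(2*m/(1 + m)) = 2*m*(3 + m)/(1 + m))
-457 + J(-13) = -457 + 2*(-13)*(3 - 13)/(1 - 13) = -457 + 2*(-13)*(-10)/(-12) = -457 + 2*(-13)*(-1/12)*(-10) = -457 - 65/3 = -1436/3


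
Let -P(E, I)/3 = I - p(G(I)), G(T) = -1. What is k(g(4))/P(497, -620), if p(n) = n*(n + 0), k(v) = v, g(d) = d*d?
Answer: 16/1863 ≈ 0.0085883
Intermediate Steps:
g(d) = d²
p(n) = n² (p(n) = n*n = n²)
P(E, I) = 3 - 3*I (P(E, I) = -3*(I - 1*(-1)²) = -3*(I - 1*1) = -3*(I - 1) = -3*(-1 + I) = 3 - 3*I)
k(g(4))/P(497, -620) = 4²/(3 - 3*(-620)) = 16/(3 + 1860) = 16/1863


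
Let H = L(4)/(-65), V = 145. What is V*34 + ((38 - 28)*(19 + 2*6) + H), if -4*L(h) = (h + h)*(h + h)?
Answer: 340616/65 ≈ 5240.3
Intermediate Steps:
L(h) = -h² (L(h) = -(h + h)*(h + h)/4 = -2*h*2*h/4 = -h²)
H = 16/65 (H = -1*4²/(-65) = -1*16*(-1/65) = -16*(-1/65) = 16/65 ≈ 0.24615)
V*34 + ((38 - 28)*(19 + 2*6) + H) = 145*34 + ((38 - 28)*(19 + 2*6) + 16/65) = 4930 + (10*(19 + 12) + 16/65) = 4930 + (10*31 + 16/65) = 4930 + (310 + 16/65) = 4930 + 20166/65 = 340616/65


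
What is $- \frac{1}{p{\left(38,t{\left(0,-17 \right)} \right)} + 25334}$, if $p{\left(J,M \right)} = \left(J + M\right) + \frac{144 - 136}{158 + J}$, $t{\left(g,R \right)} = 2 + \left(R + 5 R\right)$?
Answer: $- \frac{49}{1238330} \approx -3.9569 \cdot 10^{-5}$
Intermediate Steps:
$t{\left(g,R \right)} = 2 + 6 R$
$p{\left(J,M \right)} = J + M + \frac{8}{158 + J}$ ($p{\left(J,M \right)} = \left(J + M\right) + \frac{8}{158 + J} = J + M + \frac{8}{158 + J}$)
$- \frac{1}{p{\left(38,t{\left(0,-17 \right)} \right)} + 25334} = - \frac{1}{\frac{8 + 38^{2} + 158 \cdot 38 + 158 \left(2 + 6 \left(-17\right)\right) + 38 \left(2 + 6 \left(-17\right)\right)}{158 + 38} + 25334} = - \frac{1}{\frac{8 + 1444 + 6004 + 158 \left(2 - 102\right) + 38 \left(2 - 102\right)}{196} + 25334} = - \frac{1}{\frac{8 + 1444 + 6004 + 158 \left(-100\right) + 38 \left(-100\right)}{196} + 25334} = - \frac{1}{\frac{8 + 1444 + 6004 - 15800 - 3800}{196} + 25334} = - \frac{1}{\frac{1}{196} \left(-12144\right) + 25334} = - \frac{1}{- \frac{3036}{49} + 25334} = - \frac{1}{\frac{1238330}{49}} = \left(-1\right) \frac{49}{1238330} = - \frac{49}{1238330}$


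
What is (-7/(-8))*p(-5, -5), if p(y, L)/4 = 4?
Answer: 14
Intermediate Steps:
p(y, L) = 16 (p(y, L) = 4*4 = 16)
(-7/(-8))*p(-5, -5) = (-7/(-8))*16 = -⅛*(-7)*16 = (7/8)*16 = 14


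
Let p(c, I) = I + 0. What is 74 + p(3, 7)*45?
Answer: 389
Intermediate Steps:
p(c, I) = I
74 + p(3, 7)*45 = 74 + 7*45 = 74 + 315 = 389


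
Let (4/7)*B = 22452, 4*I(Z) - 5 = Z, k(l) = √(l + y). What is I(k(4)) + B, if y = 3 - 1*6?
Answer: 78585/2 ≈ 39293.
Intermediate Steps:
y = -3 (y = 3 - 6 = -3)
k(l) = √(-3 + l) (k(l) = √(l - 3) = √(-3 + l))
I(Z) = 5/4 + Z/4
B = 39291 (B = (7/4)*22452 = 39291)
I(k(4)) + B = (5/4 + √(-3 + 4)/4) + 39291 = (5/4 + √1/4) + 39291 = (5/4 + (¼)*1) + 39291 = (5/4 + ¼) + 39291 = 3/2 + 39291 = 78585/2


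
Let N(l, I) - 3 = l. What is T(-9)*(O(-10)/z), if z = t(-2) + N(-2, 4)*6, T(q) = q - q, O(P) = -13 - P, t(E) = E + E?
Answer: 0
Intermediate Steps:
N(l, I) = 3 + l
t(E) = 2*E
T(q) = 0
z = 2 (z = 2*(-2) + (3 - 2)*6 = -4 + 1*6 = -4 + 6 = 2)
T(-9)*(O(-10)/z) = 0*((-13 - 1*(-10))/2) = 0*((-13 + 10)*(½)) = 0*(-3*½) = 0*(-3/2) = 0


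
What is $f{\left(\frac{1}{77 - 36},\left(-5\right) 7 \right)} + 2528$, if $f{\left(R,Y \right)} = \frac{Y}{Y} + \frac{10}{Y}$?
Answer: $\frac{17701}{7} \approx 2528.7$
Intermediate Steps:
$f{\left(R,Y \right)} = 1 + \frac{10}{Y}$
$f{\left(\frac{1}{77 - 36},\left(-5\right) 7 \right)} + 2528 = \frac{10 - 35}{\left(-5\right) 7} + 2528 = \frac{10 - 35}{-35} + 2528 = \left(- \frac{1}{35}\right) \left(-25\right) + 2528 = \frac{5}{7} + 2528 = \frac{17701}{7}$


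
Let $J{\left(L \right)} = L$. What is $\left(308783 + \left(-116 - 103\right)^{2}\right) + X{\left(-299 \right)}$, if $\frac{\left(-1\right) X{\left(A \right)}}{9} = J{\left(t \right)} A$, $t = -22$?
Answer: $297542$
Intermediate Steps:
$X{\left(A \right)} = 198 A$ ($X{\left(A \right)} = - 9 \left(- 22 A\right) = 198 A$)
$\left(308783 + \left(-116 - 103\right)^{2}\right) + X{\left(-299 \right)} = \left(308783 + \left(-116 - 103\right)^{2}\right) + 198 \left(-299\right) = \left(308783 + \left(-219\right)^{2}\right) - 59202 = \left(308783 + 47961\right) - 59202 = 356744 - 59202 = 297542$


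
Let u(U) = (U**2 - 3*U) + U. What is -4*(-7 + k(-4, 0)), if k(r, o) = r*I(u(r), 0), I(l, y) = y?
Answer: 28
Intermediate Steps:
u(U) = U**2 - 2*U
k(r, o) = 0 (k(r, o) = r*0 = 0)
-4*(-7 + k(-4, 0)) = -4*(-7 + 0) = -4*(-7) = 28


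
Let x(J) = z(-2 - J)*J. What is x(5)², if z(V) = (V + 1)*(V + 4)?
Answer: 8100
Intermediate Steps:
z(V) = (1 + V)*(4 + V)
x(J) = J*(-6 + (-2 - J)² - 5*J) (x(J) = (4 + (-2 - J)² + 5*(-2 - J))*J = (4 + (-2 - J)² + (-10 - 5*J))*J = (-6 + (-2 - J)² - 5*J)*J = J*(-6 + (-2 - J)² - 5*J))
x(5)² = (5*(-2 + 5² - 1*5))² = (5*(-2 + 25 - 5))² = (5*18)² = 90² = 8100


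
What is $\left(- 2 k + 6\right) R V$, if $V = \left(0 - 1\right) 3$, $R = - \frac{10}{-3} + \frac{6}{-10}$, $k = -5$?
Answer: $- \frac{656}{5} \approx -131.2$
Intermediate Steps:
$R = \frac{41}{15}$ ($R = \left(-10\right) \left(- \frac{1}{3}\right) + 6 \left(- \frac{1}{10}\right) = \frac{10}{3} - \frac{3}{5} = \frac{41}{15} \approx 2.7333$)
$V = -3$ ($V = \left(-1\right) 3 = -3$)
$\left(- 2 k + 6\right) R V = \left(\left(-2\right) \left(-5\right) + 6\right) \frac{41}{15} \left(-3\right) = \left(10 + 6\right) \frac{41}{15} \left(-3\right) = 16 \cdot \frac{41}{15} \left(-3\right) = \frac{656}{15} \left(-3\right) = - \frac{656}{5}$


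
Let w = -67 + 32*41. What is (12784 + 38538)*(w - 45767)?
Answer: -2284958084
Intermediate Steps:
w = 1245 (w = -67 + 1312 = 1245)
(12784 + 38538)*(w - 45767) = (12784 + 38538)*(1245 - 45767) = 51322*(-44522) = -2284958084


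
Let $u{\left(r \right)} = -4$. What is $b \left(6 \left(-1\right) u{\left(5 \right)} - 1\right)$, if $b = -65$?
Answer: $-1495$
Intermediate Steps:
$b \left(6 \left(-1\right) u{\left(5 \right)} - 1\right) = - 65 \left(6 \left(-1\right) \left(-4\right) - 1\right) = - 65 \left(\left(-6\right) \left(-4\right) - 1\right) = - 65 \left(24 - 1\right) = \left(-65\right) 23 = -1495$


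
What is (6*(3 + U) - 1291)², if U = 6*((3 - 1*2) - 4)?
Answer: 1907161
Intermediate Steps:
U = -18 (U = 6*((3 - 2) - 4) = 6*(1 - 4) = 6*(-3) = -18)
(6*(3 + U) - 1291)² = (6*(3 - 18) - 1291)² = (6*(-15) - 1291)² = (-90 - 1291)² = (-1381)² = 1907161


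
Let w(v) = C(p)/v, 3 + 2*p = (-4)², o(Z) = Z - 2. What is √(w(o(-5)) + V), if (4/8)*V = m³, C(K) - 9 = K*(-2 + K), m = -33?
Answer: 15*I*√62615/14 ≈ 268.1*I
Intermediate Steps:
o(Z) = -2 + Z
p = 13/2 (p = -3/2 + (½)*(-4)² = -3/2 + (½)*16 = -3/2 + 8 = 13/2 ≈ 6.5000)
C(K) = 9 + K*(-2 + K)
w(v) = 153/(4*v) (w(v) = (9 + (13/2)² - 2*13/2)/v = (9 + 169/4 - 13)/v = 153/(4*v))
V = -71874 (V = 2*(-33)³ = 2*(-35937) = -71874)
√(w(o(-5)) + V) = √(153/(4*(-2 - 5)) - 71874) = √((153/4)/(-7) - 71874) = √((153/4)*(-⅐) - 71874) = √(-153/28 - 71874) = √(-2012625/28) = 15*I*√62615/14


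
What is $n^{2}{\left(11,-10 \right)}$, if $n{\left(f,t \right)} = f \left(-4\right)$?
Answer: $1936$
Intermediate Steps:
$n{\left(f,t \right)} = - 4 f$
$n^{2}{\left(11,-10 \right)} = \left(\left(-4\right) 11\right)^{2} = \left(-44\right)^{2} = 1936$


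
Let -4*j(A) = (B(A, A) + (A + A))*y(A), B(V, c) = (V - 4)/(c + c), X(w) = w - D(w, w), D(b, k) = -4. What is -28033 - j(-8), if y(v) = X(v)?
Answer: -112071/4 ≈ -28018.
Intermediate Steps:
X(w) = 4 + w (X(w) = w - 1*(-4) = w + 4 = 4 + w)
y(v) = 4 + v
B(V, c) = (-4 + V)/(2*c) (B(V, c) = (-4 + V)/((2*c)) = (-4 + V)*(1/(2*c)) = (-4 + V)/(2*c))
j(A) = -(4 + A)*(2*A + (-4 + A)/(2*A))/4 (j(A) = -((-4 + A)/(2*A) + (A + A))*(4 + A)/4 = -((-4 + A)/(2*A) + 2*A)*(4 + A)/4 = -(2*A + (-4 + A)/(2*A))*(4 + A)/4 = -(4 + A)*(2*A + (-4 + A)/(2*A))/4)
-28033 - j(-8) = -28033 - (2/(-8) - 17/8*(-8) - 1/2*(-8)**2) = -28033 - (2*(-1/8) + 17 - 1/2*64) = -28033 - (-1/4 + 17 - 32) = -28033 - 1*(-61/4) = -28033 + 61/4 = -112071/4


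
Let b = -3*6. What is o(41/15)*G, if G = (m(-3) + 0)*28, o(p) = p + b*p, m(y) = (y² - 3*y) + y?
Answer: -19516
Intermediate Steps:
b = -18
m(y) = y² - 2*y
o(p) = -17*p (o(p) = p - 18*p = -17*p)
G = 420 (G = (-3*(-2 - 3) + 0)*28 = (-3*(-5) + 0)*28 = (15 + 0)*28 = 15*28 = 420)
o(41/15)*G = -697/15*420 = -19516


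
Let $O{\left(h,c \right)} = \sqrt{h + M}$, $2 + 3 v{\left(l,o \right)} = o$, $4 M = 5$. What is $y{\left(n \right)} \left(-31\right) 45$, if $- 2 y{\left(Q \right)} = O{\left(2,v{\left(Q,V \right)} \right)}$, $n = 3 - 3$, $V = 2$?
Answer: $\frac{1395 \sqrt{13}}{4} \approx 1257.4$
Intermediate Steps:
$M = \frac{5}{4}$ ($M = \frac{1}{4} \cdot 5 = \frac{5}{4} \approx 1.25$)
$v{\left(l,o \right)} = - \frac{2}{3} + \frac{o}{3}$
$n = 0$
$O{\left(h,c \right)} = \sqrt{\frac{5}{4} + h}$ ($O{\left(h,c \right)} = \sqrt{h + \frac{5}{4}} = \sqrt{\frac{5}{4} + h}$)
$y{\left(Q \right)} = - \frac{\sqrt{13}}{4}$ ($y{\left(Q \right)} = - \frac{\frac{1}{2} \sqrt{5 + 4 \cdot 2}}{2} = - \frac{\frac{1}{2} \sqrt{5 + 8}}{2} = - \frac{\frac{1}{2} \sqrt{13}}{2} = - \frac{\sqrt{13}}{4}$)
$y{\left(n \right)} \left(-31\right) 45 = - \frac{\sqrt{13}}{4} \left(-31\right) 45 = \frac{31 \sqrt{13}}{4} \cdot 45 = \frac{1395 \sqrt{13}}{4}$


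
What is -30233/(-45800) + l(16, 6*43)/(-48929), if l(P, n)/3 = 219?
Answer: 1449179857/2240948200 ≈ 0.64668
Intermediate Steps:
l(P, n) = 657 (l(P, n) = 3*219 = 657)
-30233/(-45800) + l(16, 6*43)/(-48929) = -30233/(-45800) + 657/(-48929) = -30233*(-1/45800) + 657*(-1/48929) = 30233/45800 - 657/48929 = 1449179857/2240948200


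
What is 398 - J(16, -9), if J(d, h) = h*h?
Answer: 317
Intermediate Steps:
J(d, h) = h²
398 - J(16, -9) = 398 - 1*(-9)² = 398 - 1*81 = 398 - 81 = 317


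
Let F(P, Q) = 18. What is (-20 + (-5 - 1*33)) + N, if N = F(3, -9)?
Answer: -40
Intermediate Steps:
N = 18
(-20 + (-5 - 1*33)) + N = (-20 + (-5 - 1*33)) + 18 = (-20 + (-5 - 33)) + 18 = (-20 - 38) + 18 = -58 + 18 = -40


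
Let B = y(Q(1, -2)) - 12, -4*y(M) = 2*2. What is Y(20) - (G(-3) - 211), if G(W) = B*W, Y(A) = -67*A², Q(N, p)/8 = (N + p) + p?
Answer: -26628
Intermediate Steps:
Q(N, p) = 8*N + 16*p (Q(N, p) = 8*((N + p) + p) = 8*(N + 2*p) = 8*N + 16*p)
y(M) = -1 (y(M) = -2/2 = -¼*4 = -1)
B = -13 (B = -1 - 12 = -13)
G(W) = -13*W
Y(20) - (G(-3) - 211) = -67*20² - (-13*(-3) - 211) = -67*400 - (39 - 211) = -26800 - 1*(-172) = -26800 + 172 = -26628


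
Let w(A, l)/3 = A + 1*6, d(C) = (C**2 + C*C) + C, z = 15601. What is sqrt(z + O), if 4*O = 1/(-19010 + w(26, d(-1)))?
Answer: sqrt(455599372430)/5404 ≈ 124.90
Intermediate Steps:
d(C) = C + 2*C**2 (d(C) = (C**2 + C**2) + C = 2*C**2 + C = C + 2*C**2)
w(A, l) = 18 + 3*A (w(A, l) = 3*(A + 1*6) = 3*(A + 6) = 3*(6 + A) = 18 + 3*A)
O = -1/75656 (O = 1/(4*(-19010 + (18 + 3*26))) = 1/(4*(-19010 + (18 + 78))) = 1/(4*(-19010 + 96)) = (1/4)/(-18914) = (1/4)*(-1/18914) = -1/75656 ≈ -1.3218e-5)
sqrt(z + O) = sqrt(15601 - 1/75656) = sqrt(1180309255/75656) = sqrt(455599372430)/5404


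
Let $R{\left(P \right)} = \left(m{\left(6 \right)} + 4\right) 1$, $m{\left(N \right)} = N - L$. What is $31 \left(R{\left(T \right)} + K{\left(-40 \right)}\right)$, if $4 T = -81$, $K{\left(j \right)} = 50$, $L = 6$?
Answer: $1674$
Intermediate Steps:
$m{\left(N \right)} = -6 + N$ ($m{\left(N \right)} = N - 6 = -6 + N$)
$T = - \frac{81}{4}$ ($T = \frac{1}{4} \left(-81\right) = - \frac{81}{4} \approx -20.25$)
$R{\left(P \right)} = 4$ ($R{\left(P \right)} = \left(\left(-6 + 6\right) + 4\right) 1 = \left(0 + 4\right) 1 = 4 \cdot 1 = 4$)
$31 \left(R{\left(T \right)} + K{\left(-40 \right)}\right) = 31 \left(4 + 50\right) = 31 \cdot 54 = 1674$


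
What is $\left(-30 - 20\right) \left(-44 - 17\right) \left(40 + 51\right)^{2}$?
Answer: $25257050$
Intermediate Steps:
$\left(-30 - 20\right) \left(-44 - 17\right) \left(40 + 51\right)^{2} = \left(-50\right) \left(-61\right) 91^{2} = 3050 \cdot 8281 = 25257050$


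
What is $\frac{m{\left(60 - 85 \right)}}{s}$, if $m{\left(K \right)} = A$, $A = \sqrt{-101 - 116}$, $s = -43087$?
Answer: $- \frac{i \sqrt{217}}{43087} \approx - 0.00034189 i$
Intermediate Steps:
$A = i \sqrt{217}$ ($A = \sqrt{-217} = i \sqrt{217} \approx 14.731 i$)
$m{\left(K \right)} = i \sqrt{217}$
$\frac{m{\left(60 - 85 \right)}}{s} = \frac{i \sqrt{217}}{-43087} = i \sqrt{217} \left(- \frac{1}{43087}\right) = - \frac{i \sqrt{217}}{43087}$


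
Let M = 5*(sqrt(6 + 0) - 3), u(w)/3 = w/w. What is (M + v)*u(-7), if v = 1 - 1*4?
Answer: -54 + 15*sqrt(6) ≈ -17.258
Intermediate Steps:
u(w) = 3 (u(w) = 3*(w/w) = 3*1 = 3)
v = -3 (v = 1 - 4 = -3)
M = -15 + 5*sqrt(6) (M = 5*(sqrt(6) - 3) = 5*(-3 + sqrt(6)) = -15 + 5*sqrt(6) ≈ -2.7526)
(M + v)*u(-7) = ((-15 + 5*sqrt(6)) - 3)*3 = (-18 + 5*sqrt(6))*3 = -54 + 15*sqrt(6)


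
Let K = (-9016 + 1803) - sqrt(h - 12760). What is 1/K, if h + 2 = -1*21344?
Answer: I/(sqrt(34106) - 7213*I) ≈ -0.00013855 + 3.5473e-6*I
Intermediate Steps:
h = -21346 (h = -2 - 1*21344 = -2 - 21344 = -21346)
K = -7213 - I*sqrt(34106) (K = (-9016 + 1803) - sqrt(-21346 - 12760) = -7213 - sqrt(-34106) = -7213 - I*sqrt(34106) ≈ -7213.0 - 184.68*I)
1/K = 1/(-7213 - I*sqrt(34106))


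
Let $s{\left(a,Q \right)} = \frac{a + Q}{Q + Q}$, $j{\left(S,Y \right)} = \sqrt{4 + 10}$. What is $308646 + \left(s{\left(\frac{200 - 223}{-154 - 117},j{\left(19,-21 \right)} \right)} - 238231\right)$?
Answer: $\frac{140831}{2} + \frac{23 \sqrt{14}}{7588} \approx 70416.0$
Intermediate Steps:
$j{\left(S,Y \right)} = \sqrt{14}$
$s{\left(a,Q \right)} = \frac{Q + a}{2 Q}$
$308646 + \left(s{\left(\frac{200 - 223}{-154 - 117},j{\left(19,-21 \right)} \right)} - 238231\right) = 308646 - \left(238231 - \frac{\sqrt{14} + \frac{200 - 223}{-154 - 117}}{2 \sqrt{14}}\right) = 308646 - \left(238231 - \frac{\frac{\sqrt{14}}{14} \left(\sqrt{14} - \frac{23}{-271}\right)}{2}\right) = 308646 - \left(238231 - \frac{\frac{\sqrt{14}}{14} \left(\sqrt{14} - - \frac{23}{271}\right)}{2}\right) = 308646 - \left(238231 - \frac{\frac{\sqrt{14}}{14} \left(\sqrt{14} + \frac{23}{271}\right)}{2}\right) = 308646 - \left(238231 - \frac{\frac{\sqrt{14}}{14} \left(\frac{23}{271} + \sqrt{14}\right)}{2}\right) = 308646 - \left(238231 - \frac{\sqrt{14} \left(\frac{23}{271} + \sqrt{14}\right)}{28}\right) = 70415 + \frac{\sqrt{14} \left(\frac{23}{271} + \sqrt{14}\right)}{28}$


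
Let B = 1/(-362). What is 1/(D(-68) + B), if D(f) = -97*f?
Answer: 362/2387751 ≈ 0.00015161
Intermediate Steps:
B = -1/362 ≈ -0.0027624
1/(D(-68) + B) = 1/(-97*(-68) - 1/362) = 1/(6596 - 1/362) = 1/(2387751/362) = 362/2387751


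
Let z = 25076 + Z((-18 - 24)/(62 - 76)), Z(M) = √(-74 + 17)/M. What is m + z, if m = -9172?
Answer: 15904 + I*√57/3 ≈ 15904.0 + 2.5166*I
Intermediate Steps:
Z(M) = I*√57/M (Z(M) = √(-57)/M = (I*√57)/M = I*√57/M)
z = 25076 + I*√57/3 (z = 25076 + I*√57/(((-18 - 24)/(62 - 76))) = 25076 + I*√57/((-42/(-14))) = 25076 + I*√57/((-42*(-1/14))) = 25076 + I*√57/3 ≈ 25076.0 + 2.5166*I)
m + z = -9172 + (25076 + I*√57/3) = 15904 + I*√57/3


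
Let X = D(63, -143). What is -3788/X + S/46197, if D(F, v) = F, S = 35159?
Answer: -19197691/323379 ≈ -59.366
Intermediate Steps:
X = 63
-3788/X + S/46197 = -3788/63 + 35159/46197 = -19197691/323379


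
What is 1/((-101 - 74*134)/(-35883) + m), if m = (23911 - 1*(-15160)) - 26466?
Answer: 1329/16752416 ≈ 7.9332e-5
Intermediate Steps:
m = 12605 (m = (23911 + 15160) - 26466 = 39071 - 26466 = 12605)
1/((-101 - 74*134)/(-35883) + m) = 1/((-101 - 74*134)/(-35883) + 12605) = 1/((-101 - 9916)*(-1/35883) + 12605) = 1/(-10017*(-1/35883) + 12605) = 1/(371/1329 + 12605) = 1/(16752416/1329) = 1329/16752416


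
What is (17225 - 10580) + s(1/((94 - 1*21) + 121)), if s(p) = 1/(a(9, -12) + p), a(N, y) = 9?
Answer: 11609009/1747 ≈ 6645.1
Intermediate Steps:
s(p) = 1/(9 + p)
(17225 - 10580) + s(1/((94 - 1*21) + 121)) = (17225 - 10580) + 1/(9 + 1/((94 - 1*21) + 121)) = 6645 + 1/(9 + 1/((94 - 21) + 121)) = 6645 + 1/(9 + 1/(73 + 121)) = 6645 + 1/(9 + 1/194) = 6645 + 1/(1747/194) = 6645 + 194/1747 = 11609009/1747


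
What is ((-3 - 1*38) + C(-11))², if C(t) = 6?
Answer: 1225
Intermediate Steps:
((-3 - 1*38) + C(-11))² = ((-3 - 1*38) + 6)² = ((-3 - 38) + 6)² = (-41 + 6)² = (-35)² = 1225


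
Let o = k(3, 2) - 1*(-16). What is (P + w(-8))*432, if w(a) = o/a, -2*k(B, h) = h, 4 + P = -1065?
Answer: -462618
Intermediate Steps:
P = -1069 (P = -4 - 1065 = -1069)
k(B, h) = -h/2
o = 15 (o = -½*2 - 1*(-16) = -1 + 16 = 15)
w(a) = 15/a
(P + w(-8))*432 = (-1069 + 15/(-8))*432 = (-1069 + 15*(-⅛))*432 = (-1069 - 15/8)*432 = -8567/8*432 = -462618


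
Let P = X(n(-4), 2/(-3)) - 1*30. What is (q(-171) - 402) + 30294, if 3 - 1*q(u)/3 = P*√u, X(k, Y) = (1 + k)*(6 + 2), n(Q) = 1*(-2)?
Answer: 29901 + 342*I*√19 ≈ 29901.0 + 1490.7*I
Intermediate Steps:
n(Q) = -2
X(k, Y) = 8 + 8*k (X(k, Y) = (1 + k)*8 = 8 + 8*k)
P = -38 (P = (8 + 8*(-2)) - 1*30 = (8 - 16) - 30 = -8 - 30 = -38)
q(u) = 9 + 114*√u (q(u) = 9 - (-114)*√u = 9 + 114*√u)
(q(-171) - 402) + 30294 = ((9 + 114*√(-171)) - 402) + 30294 = ((9 + 114*(3*I*√19)) - 402) + 30294 = ((9 + 342*I*√19) - 402) + 30294 = (-393 + 342*I*√19) + 30294 = 29901 + 342*I*√19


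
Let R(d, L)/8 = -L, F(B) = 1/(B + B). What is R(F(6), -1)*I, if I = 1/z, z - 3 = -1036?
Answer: -8/1033 ≈ -0.0077444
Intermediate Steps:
z = -1033 (z = 3 - 1036 = -1033)
F(B) = 1/(2*B)
R(d, L) = -8*L (R(d, L) = 8*(-L) = -8*L)
I = -1/1033 (I = 1/(-1033) = -1/1033 ≈ -0.00096805)
R(F(6), -1)*I = -8*(-1)*(-1/1033) = 8*(-1/1033) = -8/1033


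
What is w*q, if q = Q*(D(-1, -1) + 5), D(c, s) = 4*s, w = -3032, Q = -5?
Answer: 15160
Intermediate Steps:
q = -5 (q = -5*(4*(-1) + 5) = -5*(-4 + 5) = -5*1 = -5)
w*q = -3032*(-5) = 15160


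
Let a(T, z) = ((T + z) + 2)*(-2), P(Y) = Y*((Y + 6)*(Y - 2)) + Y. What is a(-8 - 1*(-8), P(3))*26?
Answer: -1664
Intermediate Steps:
P(Y) = Y + Y*(-2 + Y)*(6 + Y) (P(Y) = Y*((6 + Y)*(-2 + Y)) + Y = Y*((-2 + Y)*(6 + Y)) + Y = Y*(-2 + Y)*(6 + Y) + Y = Y + Y*(-2 + Y)*(6 + Y))
a(T, z) = -4 - 2*T - 2*z (a(T, z) = (2 + T + z)*(-2) = -4 - 2*T - 2*z)
a(-8 - 1*(-8), P(3))*26 = (-4 - 2*(-8 - 1*(-8)) - 6*(-11 + 3² + 4*3))*26 = (-4 - 2*(-8 + 8) - 6*(-11 + 9 + 12))*26 = (-4 - 2*0 - 6*10)*26 = (-4 + 0 - 2*30)*26 = (-4 + 0 - 60)*26 = -64*26 = -1664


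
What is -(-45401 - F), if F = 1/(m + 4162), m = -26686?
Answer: 1022612123/22524 ≈ 45401.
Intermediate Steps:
F = -1/22524 (F = 1/(-26686 + 4162) = 1/(-22524) = -1/22524 ≈ -4.4397e-5)
-(-45401 - F) = -(-45401 - 1*(-1/22524)) = -(-45401 + 1/22524) = -1*(-1022612123/22524) = 1022612123/22524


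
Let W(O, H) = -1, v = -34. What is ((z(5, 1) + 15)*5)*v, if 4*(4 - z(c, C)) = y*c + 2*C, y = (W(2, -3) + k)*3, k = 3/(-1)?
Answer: -5695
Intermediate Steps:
k = -3 (k = 3*(-1) = -3)
y = -12 (y = (-1 - 3)*3 = -4*3 = -12)
z(c, C) = 4 + 3*c - C/2 (z(c, C) = 4 - (-12*c + 2*C)/4 = 4 + (3*c - C/2) = 4 + 3*c - C/2)
((z(5, 1) + 15)*5)*v = (((4 + 3*5 - 1/2*1) + 15)*5)*(-34) = (((4 + 15 - 1/2) + 15)*5)*(-34) = ((37/2 + 15)*5)*(-34) = ((67/2)*5)*(-34) = (335/2)*(-34) = -5695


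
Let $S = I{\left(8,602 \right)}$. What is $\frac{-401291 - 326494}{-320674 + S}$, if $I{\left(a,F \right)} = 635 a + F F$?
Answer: $- \frac{145557}{9362} \approx -15.548$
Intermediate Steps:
$I{\left(a,F \right)} = F^{2} + 635 a$ ($I{\left(a,F \right)} = 635 a + F^{2} = F^{2} + 635 a$)
$S = 367484$ ($S = 602^{2} + 635 \cdot 8 = 362404 + 5080 = 367484$)
$\frac{-401291 - 326494}{-320674 + S} = \frac{-401291 - 326494}{-320674 + 367484} = - \frac{727785}{46810} = \left(-727785\right) \frac{1}{46810} = - \frac{145557}{9362}$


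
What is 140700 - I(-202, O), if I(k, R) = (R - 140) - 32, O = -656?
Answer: 141528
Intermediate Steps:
I(k, R) = -172 + R (I(k, R) = (-140 + R) - 32 = -172 + R)
140700 - I(-202, O) = 140700 - (-172 - 656) = 140700 - 1*(-828) = 140700 + 828 = 141528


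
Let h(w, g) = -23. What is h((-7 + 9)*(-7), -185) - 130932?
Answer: -130955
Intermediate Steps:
h((-7 + 9)*(-7), -185) - 130932 = -23 - 130932 = -130955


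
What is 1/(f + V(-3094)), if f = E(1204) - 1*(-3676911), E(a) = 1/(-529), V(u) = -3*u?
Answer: 529/1949996096 ≈ 2.7128e-7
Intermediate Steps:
E(a) = -1/529
f = 1945085918/529 (f = -1/529 - 1*(-3676911) = -1/529 + 3676911 = 1945085918/529 ≈ 3.6769e+6)
1/(f + V(-3094)) = 1/(1945085918/529 - 3*(-3094)) = 1/(1945085918/529 + 9282) = 1/(1949996096/529) = 529/1949996096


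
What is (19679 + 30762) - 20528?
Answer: 29913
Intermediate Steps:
(19679 + 30762) - 20528 = 50441 - 20528 = 29913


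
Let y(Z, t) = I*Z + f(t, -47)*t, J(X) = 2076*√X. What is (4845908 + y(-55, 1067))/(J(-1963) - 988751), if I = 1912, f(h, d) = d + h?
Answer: -5763516589088/986088630289 - 12101186688*I*√1963/986088630289 ≈ -5.8448 - 0.54372*I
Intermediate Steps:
y(Z, t) = 1912*Z + t*(-47 + t) (y(Z, t) = 1912*Z + (-47 + t)*t = 1912*Z + t*(-47 + t))
(4845908 + y(-55, 1067))/(J(-1963) - 988751) = (4845908 + (1912*(-55) + 1067*(-47 + 1067)))/(2076*√(-1963) - 988751) = (4845908 + (-105160 + 1067*1020))/(2076*(I*√1963) - 988751) = (4845908 + (-105160 + 1088340))/(2076*I*√1963 - 988751) = (4845908 + 983180)/(-988751 + 2076*I*√1963) = 5829088/(-988751 + 2076*I*√1963)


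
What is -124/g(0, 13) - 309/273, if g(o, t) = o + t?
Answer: -971/91 ≈ -10.670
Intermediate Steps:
-124/g(0, 13) - 309/273 = -124/(0 + 13) - 309/273 = -124/13 - 309*1/273 = -124*1/13 - 103/91 = -124/13 - 103/91 = -971/91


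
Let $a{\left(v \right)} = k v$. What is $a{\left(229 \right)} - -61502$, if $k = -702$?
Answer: $-99256$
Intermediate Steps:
$a{\left(v \right)} = - 702 v$
$a{\left(229 \right)} - -61502 = \left(-702\right) 229 - -61502 = -160758 + 61502 = -99256$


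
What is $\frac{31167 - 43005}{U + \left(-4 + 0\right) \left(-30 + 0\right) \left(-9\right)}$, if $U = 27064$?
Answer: $- \frac{5919}{12992} \approx -0.45559$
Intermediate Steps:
$\frac{31167 - 43005}{U + \left(-4 + 0\right) \left(-30 + 0\right) \left(-9\right)} = \frac{31167 - 43005}{27064 + \left(-4 + 0\right) \left(-30 + 0\right) \left(-9\right)} = - \frac{11838}{27064 - 4 \left(\left(-30\right) \left(-9\right)\right)} = - \frac{11838}{27064 - 1080} = - \frac{11838}{25984} = \left(-11838\right) \frac{1}{25984} = - \frac{5919}{12992}$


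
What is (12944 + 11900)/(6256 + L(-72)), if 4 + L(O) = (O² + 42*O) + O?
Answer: 6211/2085 ≈ 2.9789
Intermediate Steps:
L(O) = -4 + O² + 43*O (L(O) = -4 + ((O² + 42*O) + O) = -4 + (O² + 43*O) = -4 + O² + 43*O)
(12944 + 11900)/(6256 + L(-72)) = (12944 + 11900)/(6256 + (-4 + (-72)² + 43*(-72))) = 24844/(6256 + (-4 + 5184 - 3096)) = 24844/(6256 + 2084) = 24844/8340 = 24844*(1/8340) = 6211/2085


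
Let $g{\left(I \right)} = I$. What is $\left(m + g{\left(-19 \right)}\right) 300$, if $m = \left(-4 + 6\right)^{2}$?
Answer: $-4500$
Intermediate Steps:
$m = 4$ ($m = 2^{2} = 4$)
$\left(m + g{\left(-19 \right)}\right) 300 = \left(4 - 19\right) 300 = \left(-15\right) 300 = -4500$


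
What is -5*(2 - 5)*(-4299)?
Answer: -64485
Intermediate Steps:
-5*(2 - 5)*(-4299) = -5*(-3)*(-4299) = 15*(-4299) = -64485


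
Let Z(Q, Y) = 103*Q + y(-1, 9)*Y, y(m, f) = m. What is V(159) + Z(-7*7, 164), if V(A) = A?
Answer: -5052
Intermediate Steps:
Z(Q, Y) = -Y + 103*Q (Z(Q, Y) = 103*Q - Y = -Y + 103*Q)
V(159) + Z(-7*7, 164) = 159 + (-1*164 + 103*(-7*7)) = 159 + (-164 + 103*(-49)) = 159 + (-164 - 5047) = 159 - 5211 = -5052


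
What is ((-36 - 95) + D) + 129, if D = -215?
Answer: -217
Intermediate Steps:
((-36 - 95) + D) + 129 = ((-36 - 95) - 215) + 129 = (-131 - 215) + 129 = -346 + 129 = -217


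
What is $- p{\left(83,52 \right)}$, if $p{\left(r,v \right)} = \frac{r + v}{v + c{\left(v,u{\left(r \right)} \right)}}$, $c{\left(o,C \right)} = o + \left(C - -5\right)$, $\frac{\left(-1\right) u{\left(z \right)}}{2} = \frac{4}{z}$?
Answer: $- \frac{3735}{3013} \approx -1.2396$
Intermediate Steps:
$u{\left(z \right)} = - \frac{8}{z}$ ($u{\left(z \right)} = - 2 \frac{4}{z} = - \frac{8}{z}$)
$c{\left(o,C \right)} = 5 + C + o$ ($c{\left(o,C \right)} = o + \left(C + 5\right) = o + \left(5 + C\right) = 5 + C + o$)
$p{\left(r,v \right)} = \frac{r + v}{5 - \frac{8}{r} + 2 v}$ ($p{\left(r,v \right)} = \frac{r + v}{v + \left(5 - \frac{8}{r} + v\right)} = \frac{r + v}{v + \left(5 + v - \frac{8}{r}\right)} = \frac{r + v}{5 - \frac{8}{r} + 2 v}$)
$- p{\left(83,52 \right)} = - \frac{83 \left(83 + 52\right)}{-8 + 83 \cdot 52 + 83 \left(5 + 52\right)} = - \frac{83 \cdot 135}{-8 + 4316 + 83 \cdot 57} = - \frac{83 \cdot 135}{-8 + 4316 + 4731} = - \frac{83 \cdot 135}{9039} = \left(-1\right) \frac{3735}{3013} = - \frac{3735}{3013}$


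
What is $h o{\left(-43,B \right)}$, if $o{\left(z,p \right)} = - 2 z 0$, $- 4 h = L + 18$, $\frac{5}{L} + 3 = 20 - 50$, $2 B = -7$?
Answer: $0$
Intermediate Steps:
$B = - \frac{7}{2}$ ($B = \frac{1}{2} \left(-7\right) = - \frac{7}{2} \approx -3.5$)
$L = - \frac{5}{33}$ ($L = \frac{5}{-3 + \left(20 - 50\right)} = \frac{5}{-3 - 30} = \frac{5}{-33} = 5 \left(- \frac{1}{33}\right) = - \frac{5}{33} \approx -0.15152$)
$h = - \frac{589}{132}$ ($h = - \frac{- \frac{5}{33} + 18}{4} = \left(- \frac{1}{4}\right) \frac{589}{33} = - \frac{589}{132} \approx -4.4621$)
$o{\left(z,p \right)} = 0$
$h o{\left(-43,B \right)} = \left(- \frac{589}{132}\right) 0 = 0$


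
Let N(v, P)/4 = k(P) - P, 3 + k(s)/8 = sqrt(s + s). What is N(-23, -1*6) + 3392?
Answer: 3320 + 64*I*sqrt(3) ≈ 3320.0 + 110.85*I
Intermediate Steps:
k(s) = -24 + 8*sqrt(2)*sqrt(s) (k(s) = -24 + 8*sqrt(s + s) = -24 + 8*sqrt(2*s) = -24 + 8*(sqrt(2)*sqrt(s)) = -24 + 8*sqrt(2)*sqrt(s))
N(v, P) = -96 - 4*P + 32*sqrt(2)*sqrt(P) (N(v, P) = 4*((-24 + 8*sqrt(2)*sqrt(P)) - P) = 4*(-24 - P + 8*sqrt(2)*sqrt(P)) = -96 - 4*P + 32*sqrt(2)*sqrt(P))
N(-23, -1*6) + 3392 = (-96 - (-4)*6 + 32*sqrt(2)*sqrt(-1*6)) + 3392 = (-96 - 4*(-6) + 32*sqrt(2)*sqrt(-6)) + 3392 = (-96 + 24 + 32*sqrt(2)*(I*sqrt(6))) + 3392 = (-96 + 24 + 64*I*sqrt(3)) + 3392 = (-72 + 64*I*sqrt(3)) + 3392 = 3320 + 64*I*sqrt(3)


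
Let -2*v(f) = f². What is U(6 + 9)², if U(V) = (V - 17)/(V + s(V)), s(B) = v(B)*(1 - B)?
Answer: 1/632025 ≈ 1.5822e-6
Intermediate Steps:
v(f) = -f²/2
s(B) = -B²*(1 - B)/2 (s(B) = (-B²/2)*(1 - B) = -B²*(1 - B)/2)
U(V) = (-17 + V)/(V + V²*(-1 + V)/2) (U(V) = (V - 17)/(V + V²*(-1 + V)/2) = (-17 + V)/(V + V²*(-1 + V)/2))
U(6 + 9)² = (2*(-17 + (6 + 9))/((6 + 9)*(2 + (6 + 9)*(-1 + (6 + 9)))))² = (2*(-17 + 15)/(15*(2 + 15*(-1 + 15))))² = (2*(1/15)*(-2)/(2 + 15*14))² = (2*(1/15)*(-2)/(2 + 210))² = (2*(1/15)*(-2)/212)² = (2*(1/15)*(1/212)*(-2))² = (-1/795)² = 1/632025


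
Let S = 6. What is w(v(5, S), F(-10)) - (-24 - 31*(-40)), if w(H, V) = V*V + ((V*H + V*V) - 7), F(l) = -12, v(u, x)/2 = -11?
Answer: -671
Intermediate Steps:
v(u, x) = -22 (v(u, x) = 2*(-11) = -22)
w(H, V) = -7 + 2*V² + H*V (w(H, V) = V² + ((H*V + V²) - 7) = V² + ((V² + H*V) - 7) = V² + (-7 + V² + H*V) = -7 + 2*V² + H*V)
w(v(5, S), F(-10)) - (-24 - 31*(-40)) = (-7 + 2*(-12)² - 22*(-12)) - (-24 - 31*(-40)) = (-7 + 2*144 + 264) - (-24 + 1240) = (-7 + 288 + 264) - 1*1216 = 545 - 1216 = -671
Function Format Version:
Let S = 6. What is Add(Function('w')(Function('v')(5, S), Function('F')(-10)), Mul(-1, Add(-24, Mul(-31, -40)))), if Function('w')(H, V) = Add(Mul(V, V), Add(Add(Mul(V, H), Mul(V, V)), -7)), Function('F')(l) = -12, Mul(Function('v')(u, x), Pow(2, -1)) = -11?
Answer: -671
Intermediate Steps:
Function('v')(u, x) = -22 (Function('v')(u, x) = Mul(2, -11) = -22)
Function('w')(H, V) = Add(-7, Mul(2, Pow(V, 2)), Mul(H, V)) (Function('w')(H, V) = Add(Pow(V, 2), Add(Add(Mul(H, V), Pow(V, 2)), -7)) = Add(Pow(V, 2), Add(Add(Pow(V, 2), Mul(H, V)), -7)) = Add(Pow(V, 2), Add(-7, Pow(V, 2), Mul(H, V))) = Add(-7, Mul(2, Pow(V, 2)), Mul(H, V)))
Add(Function('w')(Function('v')(5, S), Function('F')(-10)), Mul(-1, Add(-24, Mul(-31, -40)))) = Add(Add(-7, Mul(2, Pow(-12, 2)), Mul(-22, -12)), Mul(-1, Add(-24, Mul(-31, -40)))) = Add(Add(-7, Mul(2, 144), 264), Mul(-1, Add(-24, 1240))) = Add(Add(-7, 288, 264), Mul(-1, 1216)) = Add(545, -1216) = -671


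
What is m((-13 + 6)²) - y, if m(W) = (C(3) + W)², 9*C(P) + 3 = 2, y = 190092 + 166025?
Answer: -28651877/81 ≈ -3.5373e+5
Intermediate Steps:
y = 356117
C(P) = -⅑ (C(P) = -⅓ + (⅑)*2 = -⅓ + 2/9 = -⅑)
m(W) = (-⅑ + W)²
m((-13 + 6)²) - y = (-1 + 9*(-13 + 6)²)²/81 - 1*356117 = (-1 + 9*(-7)²)²/81 - 356117 = (-1 + 9*49)²/81 - 356117 = (-1 + 441)²/81 - 356117 = (1/81)*440² - 356117 = (1/81)*193600 - 356117 = 193600/81 - 356117 = -28651877/81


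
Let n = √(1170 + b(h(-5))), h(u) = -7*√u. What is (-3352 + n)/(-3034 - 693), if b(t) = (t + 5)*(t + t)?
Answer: 3352/3727 - √(680 - 70*I*√5)/3727 ≈ 0.89234 + 0.00080005*I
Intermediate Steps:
b(t) = 2*t*(5 + t) (b(t) = (5 + t)*(2*t) = 2*t*(5 + t))
n = √(1170 - 14*I*√5*(5 - 7*I*√5)) (n = √(1170 + 2*(-7*I*√5)*(5 - 7*I*√5)) = √(1170 - 14*I*√5*(5 - 7*I*√5)) ≈ 26.247 - 2.9818*I)
(-3352 + n)/(-3034 - 693) = (-3352 + √(680 - 70*I*√5))/(-3034 - 693) = (-3352 + √(680 - 70*I*√5))/(-3727) = (-3352 + √(680 - 70*I*√5))*(-1/3727) = 3352/3727 - √(680 - 70*I*√5)/3727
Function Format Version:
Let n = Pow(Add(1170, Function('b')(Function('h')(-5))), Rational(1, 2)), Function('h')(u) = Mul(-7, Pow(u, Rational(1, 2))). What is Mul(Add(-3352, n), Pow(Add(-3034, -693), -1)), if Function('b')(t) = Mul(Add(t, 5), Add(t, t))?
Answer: Add(Rational(3352, 3727), Mul(Rational(-1, 3727), Pow(Add(680, Mul(-70, I, Pow(5, Rational(1, 2)))), Rational(1, 2)))) ≈ Add(0.89234, Mul(0.00080005, I))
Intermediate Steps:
Function('b')(t) = Mul(2, t, Add(5, t)) (Function('b')(t) = Mul(Add(5, t), Mul(2, t)) = Mul(2, t, Add(5, t)))
n = Pow(Add(1170, Mul(-14, I, Pow(5, Rational(1, 2)), Add(5, Mul(-7, I, Pow(5, Rational(1, 2)))))), Rational(1, 2)) (n = Pow(Add(1170, Mul(2, Mul(-7, Pow(-5, Rational(1, 2))), Add(5, Mul(-7, Pow(-5, Rational(1, 2)))))), Rational(1, 2)) = Pow(Add(1170, Mul(2, Mul(-7, Mul(I, Pow(5, Rational(1, 2)))), Add(5, Mul(-7, Mul(I, Pow(5, Rational(1, 2))))))), Rational(1, 2)) = Pow(Add(1170, Mul(2, Mul(-7, I, Pow(5, Rational(1, 2))), Add(5, Mul(-7, I, Pow(5, Rational(1, 2)))))), Rational(1, 2)) = Pow(Add(1170, Mul(-14, I, Pow(5, Rational(1, 2)), Add(5, Mul(-7, I, Pow(5, Rational(1, 2)))))), Rational(1, 2)) ≈ Add(26.247, Mul(-2.9818, I)))
Mul(Add(-3352, n), Pow(Add(-3034, -693), -1)) = Mul(Add(-3352, Pow(Add(680, Mul(-70, I, Pow(5, Rational(1, 2)))), Rational(1, 2))), Pow(Add(-3034, -693), -1)) = Mul(Add(-3352, Pow(Add(680, Mul(-70, I, Pow(5, Rational(1, 2)))), Rational(1, 2))), Pow(-3727, -1)) = Mul(Add(-3352, Pow(Add(680, Mul(-70, I, Pow(5, Rational(1, 2)))), Rational(1, 2))), Rational(-1, 3727)) = Add(Rational(3352, 3727), Mul(Rational(-1, 3727), Pow(Add(680, Mul(-70, I, Pow(5, Rational(1, 2)))), Rational(1, 2))))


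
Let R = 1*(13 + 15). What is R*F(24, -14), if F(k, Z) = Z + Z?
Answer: -784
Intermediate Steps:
F(k, Z) = 2*Z
R = 28 (R = 1*28 = 28)
R*F(24, -14) = 28*(2*(-14)) = 28*(-28) = -784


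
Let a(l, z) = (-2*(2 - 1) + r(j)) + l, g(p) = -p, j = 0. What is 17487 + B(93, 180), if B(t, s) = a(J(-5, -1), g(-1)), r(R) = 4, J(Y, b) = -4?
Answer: 17485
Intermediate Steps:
a(l, z) = 2 + l (a(l, z) = (-2*(2 - 1) + 4) + l = (-2*1 + 4) + l = (-2 + 4) + l = 2 + l)
B(t, s) = -2 (B(t, s) = 2 - 4 = -2)
17487 + B(93, 180) = 17487 - 2 = 17485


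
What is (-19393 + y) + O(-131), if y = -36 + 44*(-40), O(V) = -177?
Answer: -21366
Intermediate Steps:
y = -1796 (y = -36 - 1760 = -1796)
(-19393 + y) + O(-131) = (-19393 - 1796) - 177 = -21189 - 177 = -21366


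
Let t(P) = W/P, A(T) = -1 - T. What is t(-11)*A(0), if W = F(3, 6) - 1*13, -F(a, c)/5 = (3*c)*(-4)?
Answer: 347/11 ≈ 31.545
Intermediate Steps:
F(a, c) = 60*c (F(a, c) = -5*3*c*(-4) = -(-60)*c = 60*c)
W = 347 (W = 60*6 - 1*13 = 360 - 13 = 347)
t(P) = 347/P
t(-11)*A(0) = (347/(-11))*(-1 - 1*0) = (347*(-1/11))*(-1 + 0) = -347/11*(-1) = 347/11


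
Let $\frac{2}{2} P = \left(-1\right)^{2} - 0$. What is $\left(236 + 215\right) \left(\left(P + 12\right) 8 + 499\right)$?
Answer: $271953$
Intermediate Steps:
$P = 1$ ($P = \left(-1\right)^{2} - 0 = 1 + 0 = 1$)
$\left(236 + 215\right) \left(\left(P + 12\right) 8 + 499\right) = \left(236 + 215\right) \left(\left(1 + 12\right) 8 + 499\right) = 451 \left(13 \cdot 8 + 499\right) = 451 \left(104 + 499\right) = 451 \cdot 603 = 271953$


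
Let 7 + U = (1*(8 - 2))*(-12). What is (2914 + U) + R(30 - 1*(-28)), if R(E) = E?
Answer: 2893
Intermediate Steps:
U = -79 (U = -7 + (1*(8 - 2))*(-12) = -7 + (1*6)*(-12) = -7 + 6*(-12) = -7 - 72 = -79)
(2914 + U) + R(30 - 1*(-28)) = (2914 - 79) + (30 - 1*(-28)) = 2835 + (30 + 28) = 2835 + 58 = 2893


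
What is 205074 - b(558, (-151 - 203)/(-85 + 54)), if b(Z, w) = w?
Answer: 6356940/31 ≈ 2.0506e+5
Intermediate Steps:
205074 - b(558, (-151 - 203)/(-85 + 54)) = 205074 - (-151 - 203)/(-85 + 54) = 205074 - (-354)/(-31) = 205074 - (-354)*(-1)/31 = 205074 - 1*354/31 = 205074 - 354/31 = 6356940/31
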